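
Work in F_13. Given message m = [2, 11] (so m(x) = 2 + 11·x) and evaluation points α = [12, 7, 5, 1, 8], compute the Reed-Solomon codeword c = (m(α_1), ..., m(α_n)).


c = [4, 1, 5, 0, 12]

Message polynomial: m(x) = 2 + 11·x (mod 13).
For each evaluation point α_i, compute m(α_i) mod 13:
  α_1 = 12: Horner steps 11 → 4, so m(12) = 4.
  α_2 = 7: Horner steps 11 → 1, so m(7) = 1.
  α_3 = 5: Horner steps 11 → 5, so m(5) = 5.
  α_4 = 1: Horner steps 11 → 0, so m(1) = 0.
  α_5 = 8: Horner steps 11 → 12, so m(8) = 12.
Codeword c = [4, 1, 5, 0, 12] ∈ F_13^5.


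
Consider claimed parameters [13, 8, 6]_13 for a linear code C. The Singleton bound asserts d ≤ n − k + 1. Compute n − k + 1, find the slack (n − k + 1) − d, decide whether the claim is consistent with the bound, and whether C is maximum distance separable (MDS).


Singleton RHS = n − k + 1 = 6, slack = 0, bound satisfied, MDS.

Singleton bound: d ≤ n − k + 1.
Here n = 13, k = 8, so n − k + 1 = 6.
Given d = 6, check d ≤ 6: YES.
Slack = (n − k + 1) − d = 0.
The code is MDS (slack = 0).
Description: the claimed parameters are [13, 8, 6]_13; such a code would be MDS (meets Singleton bound).


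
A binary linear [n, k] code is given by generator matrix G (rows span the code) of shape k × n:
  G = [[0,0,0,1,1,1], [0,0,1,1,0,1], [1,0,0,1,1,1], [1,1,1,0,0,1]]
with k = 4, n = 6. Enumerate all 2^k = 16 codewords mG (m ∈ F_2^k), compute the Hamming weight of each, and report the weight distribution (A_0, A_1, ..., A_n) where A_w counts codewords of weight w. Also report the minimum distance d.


Weight distribution: A_0 = 1, A_1 = 1, A_2 = 2, A_3 = 6, A_4 = 5, A_5 = 1. Minimum distance d = 1.

Enumerate all 2^4 = 16 messages m ∈ F_2^4.
For each, compute codeword c = mG in F_2^6, then tally its weight.
  m = 0000 → c = 000000, weight = 0.
  m = 1000 → c = 000111, weight = 3.
  m = 0100 → c = 001101, weight = 3.
  m = 1100 → c = 001010, weight = 2.
  m = 0010 → c = 100111, weight = 4.
  m = 1010 → c = 100000, weight = 1.
  m = 0110 → c = 101010, weight = 3.
  m = 1110 → c = 101101, weight = 4.
  m = 0001 → c = 111001, weight = 4.
  m = 1001 → c = 111110, weight = 5.
  m = 0101 → c = 110100, weight = 3.
  m = 1101 → c = 110011, weight = 4.
  m = 0011 → c = 011110, weight = 4.
  m = 1011 → c = 011001, weight = 3.
  m = 0111 → c = 010011, weight = 3.
  m = 1111 → c = 010100, weight = 2.
Tally weights:
  weight 0: 1 codewords.
  weight 1: 1 codewords.
  weight 2: 2 codewords.
  weight 3: 6 codewords.
  weight 4: 5 codewords.
  weight 5: 1 codewords.
Minimum distance d = smallest w > 0 with A_w > 0 = 1.
Sanity: Σ A_w = 16 = 2^4 = 16 ✓.


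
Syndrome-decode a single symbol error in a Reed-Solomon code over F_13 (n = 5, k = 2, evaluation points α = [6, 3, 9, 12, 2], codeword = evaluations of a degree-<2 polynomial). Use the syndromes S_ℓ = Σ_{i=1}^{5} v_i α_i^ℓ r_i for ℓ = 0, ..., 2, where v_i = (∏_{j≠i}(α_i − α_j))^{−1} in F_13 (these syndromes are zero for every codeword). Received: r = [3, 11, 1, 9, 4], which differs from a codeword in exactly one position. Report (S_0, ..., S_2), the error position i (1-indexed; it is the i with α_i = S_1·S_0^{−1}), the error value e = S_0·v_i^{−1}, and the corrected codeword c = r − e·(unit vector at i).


S = (11, 1, 6), error at position 1, error magnitude e = 10, c = [6, 11, 1, 9, 4].

Step 1: column multipliers v_i = (∏_{j≠i}(α_i − α_j))^{−1} mod 13.
  i = 1 (α = 6): (6−3)(6−9)(6−12)(6−2) = 3·(−3)·(−6)·4 = 216 ≡ 8, so v_1 = 8^{−1} = 5 (mod 13).
  i = 2 (α = 3): (3−6)(3−9)(3−12)(3−2) = (−3)·(−6)·(−9)·1 = −162 ≡ 7, so v_2 = 7^{−1} = 2 (mod 13).
  i = 3 (α = 9): (9−6)(9−3)(9−12)(9−2) = 3·6·(−3)·7 = −378 ≡ 12, so v_3 = 12^{−1} = 12 (mod 13).
  i = 4 (α = 12): (12−6)(12−3)(12−9)(12−2) = 6·9·3·10 = 1620 ≡ 8, so v_4 = 8^{−1} = 5 (mod 13).
  i = 5 (α = 2): (2−6)(2−3)(2−9)(2−12) = (−4)·(−1)·(−7)·(−10) = 280 ≡ 7, so v_5 = 7^{−1} = 2 (mod 13).
  v = [5, 2, 12, 5, 2].
Step 2: syndromes of r = [3, 11, 1, 9, 4] (all sums mod 13).
  S_0 = Σ v_i r_i = 5·3 + 2·11 + 12·1 + 5·9 + 2·4 = 102 ≡ 11.
  S_1 = Σ v_i α_i r_i = 5·6·3 + 2·3·11 + 12·9·1 + 5·12·9 + 2·2·4 = 820 ≡ 1.
  α_i^2 mod 13 = [10, 9, 3, 1, 4].
  S_2 = Σ v_i α_i^2 r_i = 5·10·3 + 2·9·11 + 12·3·1 + 5·1·9 + 2·4·4 = 461 ≡ 6.
  S = (11, 1, 6) ≠ 0, so r is not a codeword (an error is present).
Step 3: locate the error. For a single error e at position i, S_ℓ = v_i·e·α_i^ℓ, so α_err = S_1/S_0.
  S_0^{−1} = 11^{−1} = 6 (mod 13), so α_err = 1·6 = 6 ≡ 6 = α_1. Error position i = 1.
  Consistency check: S_2/S_1 = 6·1 = 6 ≡ 6 = α_err ✓ (single-error assumption holds).
Step 4: error magnitude e = S_0/v_1 = S_0·∏_{j≠1}(α_1 − α_j) = 11·8 = 88 ≡ 10 (mod 13).
Step 5: correct position 1: c_1 = r_1 − e = 3 − 10 ≡ 6 (mod 13). Hence c = [6, 11, 1, 9, 4].
  Check: interpolating c through the α_i gives m(x) = 3 + 7·x (degree < 2) with m(α_i) = c_i for every i, so c is indeed a codeword.


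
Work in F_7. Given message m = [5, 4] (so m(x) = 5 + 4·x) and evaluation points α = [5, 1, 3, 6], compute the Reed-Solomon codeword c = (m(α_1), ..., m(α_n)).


c = [4, 2, 3, 1]

Message polynomial: m(x) = 5 + 4·x (mod 7).
For each evaluation point α_i, compute m(α_i) mod 7:
  α_1 = 5: Horner steps 4 → 4, so m(5) = 4.
  α_2 = 1: Horner steps 4 → 2, so m(1) = 2.
  α_3 = 3: Horner steps 4 → 3, so m(3) = 3.
  α_4 = 6: Horner steps 4 → 1, so m(6) = 1.
Codeword c = [4, 2, 3, 1] ∈ F_7^4.


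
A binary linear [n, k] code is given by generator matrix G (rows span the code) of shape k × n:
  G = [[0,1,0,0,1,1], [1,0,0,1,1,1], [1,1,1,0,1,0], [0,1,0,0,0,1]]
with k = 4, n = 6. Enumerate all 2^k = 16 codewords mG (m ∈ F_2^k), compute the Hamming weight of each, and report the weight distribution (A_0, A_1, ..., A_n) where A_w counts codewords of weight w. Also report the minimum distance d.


Weight distribution: A_0 = 1, A_1 = 1, A_2 = 2, A_3 = 6, A_4 = 5, A_5 = 1. Minimum distance d = 1.

Enumerate all 2^4 = 16 messages m ∈ F_2^4.
For each, compute codeword c = mG in F_2^6, then tally its weight.
  m = 0000 → c = 000000, weight = 0.
  m = 1000 → c = 010011, weight = 3.
  m = 0100 → c = 100111, weight = 4.
  m = 1100 → c = 110100, weight = 3.
  m = 0010 → c = 111010, weight = 4.
  m = 1010 → c = 101001, weight = 3.
  m = 0110 → c = 011101, weight = 4.
  m = 1110 → c = 001110, weight = 3.
  m = 0001 → c = 010001, weight = 2.
  m = 1001 → c = 000010, weight = 1.
  m = 0101 → c = 110110, weight = 4.
  m = 1101 → c = 100101, weight = 3.
  m = 0011 → c = 101011, weight = 4.
  m = 1011 → c = 111000, weight = 3.
  m = 0111 → c = 001100, weight = 2.
  m = 1111 → c = 011111, weight = 5.
Tally weights:
  weight 0: 1 codewords.
  weight 1: 1 codewords.
  weight 2: 2 codewords.
  weight 3: 6 codewords.
  weight 4: 5 codewords.
  weight 5: 1 codewords.
Minimum distance d = smallest w > 0 with A_w > 0 = 1.
Sanity: Σ A_w = 16 = 2^4 = 16 ✓.


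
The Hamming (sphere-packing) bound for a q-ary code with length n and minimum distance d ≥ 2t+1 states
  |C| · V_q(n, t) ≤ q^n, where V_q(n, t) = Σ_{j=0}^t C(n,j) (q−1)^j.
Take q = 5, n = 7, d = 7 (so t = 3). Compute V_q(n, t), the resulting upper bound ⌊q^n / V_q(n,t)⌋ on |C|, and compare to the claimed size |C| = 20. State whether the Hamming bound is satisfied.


V_q(n, t) = 2605, q^n = 78125, Hamming bound = 29, |C| = 20 ≤ bound (satisfied).

Step 1: Compute V_q(n, t) = Σ_{j=0}^3 C(n, j) (q−1)^j.
  j = 0: C(7,0)·(4)^0 = 1·1 = 1.
  j = 1: C(7,1)·(4)^1 = 7·4 = 28.
  j = 2: C(7,2)·(4)^2 = 21·16 = 336.
  j = 3: C(7,3)·(4)^3 = 35·64 = 2240.
  V_q(n, t) = 1 + 28 + 336 + 2240 = 2605.
Step 2: q^n = 5^7 = 78125.
Step 3: Hamming bound ⌊q^n / V_q(n,t)⌋ = ⌊78125/2605⌋ = 29.
Step 4: Compare |C| = 20 to 29: satisfied.
The claimed |C| lies below the Hamming bound.


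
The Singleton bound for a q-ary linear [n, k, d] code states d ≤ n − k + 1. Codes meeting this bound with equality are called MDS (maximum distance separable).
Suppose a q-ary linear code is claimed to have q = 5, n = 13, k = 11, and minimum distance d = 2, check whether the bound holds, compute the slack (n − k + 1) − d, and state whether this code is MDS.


Singleton RHS = n − k + 1 = 3, slack = 1, bound satisfied, not MDS.

Singleton bound: d ≤ n − k + 1.
Here n = 13, k = 11, so n − k + 1 = 3.
Given d = 2, check d ≤ 3: YES.
Slack = (n − k + 1) − d = 1.
The code is NOT MDS (slack = 1 > 0).
Description: the claimed parameters are [13, 11, 2]_5; such a code would be non-MDS.


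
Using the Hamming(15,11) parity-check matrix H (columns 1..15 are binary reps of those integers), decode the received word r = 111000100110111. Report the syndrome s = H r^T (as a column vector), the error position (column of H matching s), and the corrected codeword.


s = (1, 0, 1, 0)^T, error position = 10, corrected codeword c = 111000100010111

Compute s = H r^T mod 2 one row at a time:
  s_1 = 0 + 0 + 1 + 1 + 0 + 1 + 1 + 1 = 5 ≡ 1 (mod 2).
  s_2 = 0 + 0 + 0 + 1 + 0 + 1 + 1 + 1 = 4 ≡ 0 (mod 2).
  s_3 = 1 + 1 + 0 + 1 + 1 + 1 + 1 + 1 = 7 ≡ 1 (mod 2).
  s_4 = 1 + 1 + 0 + 1 + 0 + 1 + 1 + 1 = 6 ≡ 0 (mod 2).
s = (1, 0, 1, 0)^T — this equals column 10 of H (binary 1010), so error is at position 10.
Correct: flip bit 10 of r = 111000100110111 to get c = 111000100010111.


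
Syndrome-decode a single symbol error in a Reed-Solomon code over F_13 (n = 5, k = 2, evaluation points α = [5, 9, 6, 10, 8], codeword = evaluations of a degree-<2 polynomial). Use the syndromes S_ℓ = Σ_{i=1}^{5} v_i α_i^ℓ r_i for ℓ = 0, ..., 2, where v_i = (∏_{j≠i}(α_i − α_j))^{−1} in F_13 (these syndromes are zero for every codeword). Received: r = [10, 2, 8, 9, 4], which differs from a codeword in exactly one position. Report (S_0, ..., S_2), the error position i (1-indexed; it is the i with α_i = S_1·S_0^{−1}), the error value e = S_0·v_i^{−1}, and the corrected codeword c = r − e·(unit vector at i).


S = (9, 12, 3), error at position 4, error magnitude e = 9, c = [10, 2, 8, 0, 4].

Step 1: column multipliers v_i = (∏_{j≠i}(α_i − α_j))^{−1} mod 13.
  i = 1 (α = 5): (5−9)(5−6)(5−10)(5−8) = (−4)·(−1)·(−5)·(−3) = 60 ≡ 8, so v_1 = 8^{−1} = 5 (mod 13).
  i = 2 (α = 9): (9−5)(9−6)(9−10)(9−8) = 4·3·(−1)·1 = −12 ≡ 1, so v_2 = 1^{−1} = 1 (mod 13).
  i = 3 (α = 6): (6−5)(6−9)(6−10)(6−8) = 1·(−3)·(−4)·(−2) = −24 ≡ 2, so v_3 = 2^{−1} = 7 (mod 13).
  i = 4 (α = 10): (10−5)(10−9)(10−6)(10−8) = 5·1·4·2 = 40 ≡ 1, so v_4 = 1^{−1} = 1 (mod 13).
  i = 5 (α = 8): (8−5)(8−9)(8−6)(8−10) = 3·(−1)·2·(−2) = 12 ≡ 12, so v_5 = 12^{−1} = 12 (mod 13).
  v = [5, 1, 7, 1, 12].
Step 2: syndromes of r = [10, 2, 8, 9, 4] (all sums mod 13).
  S_0 = Σ v_i r_i = 5·10 + 1·2 + 7·8 + 1·9 + 12·4 = 165 ≡ 9.
  S_1 = Σ v_i α_i r_i = 5·5·10 + 1·9·2 + 7·6·8 + 1·10·9 + 12·8·4 = 1078 ≡ 12.
  α_i^2 mod 13 = [12, 3, 10, 9, 12].
  S_2 = Σ v_i α_i^2 r_i = 5·12·10 + 1·3·2 + 7·10·8 + 1·9·9 + 12·12·4 = 1823 ≡ 3.
  S = (9, 12, 3) ≠ 0, so r is not a codeword (an error is present).
Step 3: locate the error. For a single error e at position i, S_ℓ = v_i·e·α_i^ℓ, so α_err = S_1/S_0.
  S_0^{−1} = 9^{−1} = 3 (mod 13), so α_err = 12·3 = 36 ≡ 10 = α_4. Error position i = 4.
  Consistency check: S_2/S_1 = 3·12 = 36 ≡ 10 = α_err ✓ (single-error assumption holds).
Step 4: error magnitude e = S_0/v_4 = S_0·∏_{j≠4}(α_4 − α_j) = 9·1 = 9 ≡ 9 (mod 13).
Step 5: correct position 4: c_4 = r_4 − e = 9 − 9 ≡ 0 (mod 13). Hence c = [10, 2, 8, 0, 4].
  Check: interpolating c through the α_i gives m(x) = 7 + 11·x (degree < 2) with m(α_i) = c_i for every i, so c is indeed a codeword.


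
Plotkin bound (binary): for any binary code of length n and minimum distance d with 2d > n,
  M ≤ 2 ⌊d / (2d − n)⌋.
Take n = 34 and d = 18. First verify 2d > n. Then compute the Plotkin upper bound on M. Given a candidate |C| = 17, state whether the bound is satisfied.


Plotkin bound M ≤ 18; given |C| = 17 ≤ bound (satisfied).

Check applicability: 2d = 36, n = 34.
2d − n = 2 > 0, so Plotkin applies.
Compute d/(2d−n) = 18/2 ≈ 9.0000.
⌊d/(2d−n)⌋ = 9.
Plotkin bound: M ≤ 2·9 = 18.
Given |C| = 17, check: satisfied.
This |C| is below the Plotkin bound.


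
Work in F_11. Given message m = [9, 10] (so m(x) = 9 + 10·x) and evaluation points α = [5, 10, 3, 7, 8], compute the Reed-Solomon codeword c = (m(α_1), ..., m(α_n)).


c = [4, 10, 6, 2, 1]

Message polynomial: m(x) = 9 + 10·x (mod 11).
For each evaluation point α_i, compute m(α_i) mod 11:
  α_1 = 5: Horner steps 10 → 4, so m(5) = 4.
  α_2 = 10: Horner steps 10 → 10, so m(10) = 10.
  α_3 = 3: Horner steps 10 → 6, so m(3) = 6.
  α_4 = 7: Horner steps 10 → 2, so m(7) = 2.
  α_5 = 8: Horner steps 10 → 1, so m(8) = 1.
Codeword c = [4, 10, 6, 2, 1] ∈ F_11^5.


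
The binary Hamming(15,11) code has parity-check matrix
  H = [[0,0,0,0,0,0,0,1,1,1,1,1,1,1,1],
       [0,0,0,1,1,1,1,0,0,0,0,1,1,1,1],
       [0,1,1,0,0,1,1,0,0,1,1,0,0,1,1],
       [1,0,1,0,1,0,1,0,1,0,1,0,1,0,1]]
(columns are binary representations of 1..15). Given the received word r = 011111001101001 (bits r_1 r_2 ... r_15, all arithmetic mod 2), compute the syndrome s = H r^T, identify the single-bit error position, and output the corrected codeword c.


s = (0, 1, 1, 0)^T, error position = 6, corrected codeword c = 011110001101001

Compute s = H r^T mod 2 one row at a time:
  s_1 = 0 + 1 + 1 + 0 + 1 + 0 + 0 + 1 = 4 ≡ 0 (mod 2).
  s_2 = 1 + 1 + 1 + 0 + 1 + 0 + 0 + 1 = 5 ≡ 1 (mod 2).
  s_3 = 1 + 1 + 1 + 0 + 1 + 0 + 0 + 1 = 5 ≡ 1 (mod 2).
  s_4 = 0 + 1 + 1 + 0 + 1 + 0 + 0 + 1 = 4 ≡ 0 (mod 2).
s = (0, 1, 1, 0)^T — this equals column 6 of H (binary 0110), so error is at position 6.
Correct: flip bit 6 of r = 011111001101001 to get c = 011110001101001.


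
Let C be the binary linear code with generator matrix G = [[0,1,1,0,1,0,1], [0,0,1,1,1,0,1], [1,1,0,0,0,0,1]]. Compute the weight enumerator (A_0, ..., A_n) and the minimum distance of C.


Weight distribution: A_0 = 1, A_2 = 1, A_3 = 3, A_4 = 2, A_5 = 1. Minimum distance d = 2.

Enumerate all 2^3 = 8 messages m ∈ F_2^3.
For each, compute codeword c = mG in F_2^7, then tally its weight.
  m = 000 → c = 0000000, weight = 0.
  m = 100 → c = 0110101, weight = 4.
  m = 010 → c = 0011101, weight = 4.
  m = 110 → c = 0101000, weight = 2.
  m = 001 → c = 1100001, weight = 3.
  m = 101 → c = 1010100, weight = 3.
  m = 011 → c = 1111100, weight = 5.
  m = 111 → c = 1001001, weight = 3.
Tally weights:
  weight 0: 1 codewords.
  weight 2: 1 codewords.
  weight 3: 3 codewords.
  weight 4: 2 codewords.
  weight 5: 1 codewords.
Minimum distance d = smallest w > 0 with A_w > 0 = 2.
Sanity: Σ A_w = 8 = 2^3 = 8 ✓.


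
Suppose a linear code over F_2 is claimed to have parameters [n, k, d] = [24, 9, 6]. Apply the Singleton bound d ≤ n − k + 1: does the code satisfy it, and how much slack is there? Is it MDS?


Singleton RHS = n − k + 1 = 16, slack = 10, bound satisfied, not MDS.

Singleton bound: d ≤ n − k + 1.
Here n = 24, k = 9, so n − k + 1 = 16.
Given d = 6, check d ≤ 16: YES.
Slack = (n − k + 1) − d = 10.
The code is NOT MDS (slack = 10 > 0).
Description: the claimed parameters are [24, 9, 6]_2; such a code would be non-MDS.


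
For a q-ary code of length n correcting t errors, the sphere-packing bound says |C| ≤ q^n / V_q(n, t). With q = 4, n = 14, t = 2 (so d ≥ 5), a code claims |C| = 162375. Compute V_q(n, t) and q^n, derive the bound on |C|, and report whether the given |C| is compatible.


V_q(n, t) = 862, q^n = 268435456, Hamming bound = 311410, |C| = 162375 ≤ bound (satisfied).

Step 1: Compute V_q(n, t) = Σ_{j=0}^2 C(n, j) (q−1)^j.
  j = 0: C(14,0)·(3)^0 = 1·1 = 1.
  j = 1: C(14,1)·(3)^1 = 14·3 = 42.
  j = 2: C(14,2)·(3)^2 = 91·9 = 819.
  V_q(n, t) = 1 + 42 + 819 = 862.
Step 2: q^n = 4^14 = 268435456.
Step 3: Hamming bound ⌊q^n / V_q(n,t)⌋ = ⌊268435456/862⌋ = 311410.
Step 4: Compare |C| = 162375 to 311410: satisfied.
The claimed |C| lies below the Hamming bound.


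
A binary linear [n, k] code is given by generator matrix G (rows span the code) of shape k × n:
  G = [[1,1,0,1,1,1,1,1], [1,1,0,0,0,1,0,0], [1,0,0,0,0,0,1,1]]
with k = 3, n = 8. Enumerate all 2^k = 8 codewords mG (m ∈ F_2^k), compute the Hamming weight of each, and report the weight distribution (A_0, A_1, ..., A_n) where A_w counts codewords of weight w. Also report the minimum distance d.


Weight distribution: A_0 = 1, A_3 = 3, A_4 = 3, A_7 = 1. Minimum distance d = 3.

Enumerate all 2^3 = 8 messages m ∈ F_2^3.
For each, compute codeword c = mG in F_2^8, then tally its weight.
  m = 000 → c = 00000000, weight = 0.
  m = 100 → c = 11011111, weight = 7.
  m = 010 → c = 11000100, weight = 3.
  m = 110 → c = 00011011, weight = 4.
  m = 001 → c = 10000011, weight = 3.
  m = 101 → c = 01011100, weight = 4.
  m = 011 → c = 01000111, weight = 4.
  m = 111 → c = 10011000, weight = 3.
Tally weights:
  weight 0: 1 codewords.
  weight 3: 3 codewords.
  weight 4: 3 codewords.
  weight 7: 1 codewords.
Minimum distance d = smallest w > 0 with A_w > 0 = 3.
Sanity: Σ A_w = 8 = 2^3 = 8 ✓.


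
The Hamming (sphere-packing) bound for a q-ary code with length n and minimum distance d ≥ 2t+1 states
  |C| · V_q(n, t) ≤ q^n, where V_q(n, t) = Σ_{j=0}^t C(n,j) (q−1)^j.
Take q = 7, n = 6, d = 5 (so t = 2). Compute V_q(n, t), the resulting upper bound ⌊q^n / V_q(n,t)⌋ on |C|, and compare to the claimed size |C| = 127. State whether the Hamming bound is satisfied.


V_q(n, t) = 577, q^n = 117649, Hamming bound = 203, |C| = 127 ≤ bound (satisfied).

Step 1: Compute V_q(n, t) = Σ_{j=0}^2 C(n, j) (q−1)^j.
  j = 0: C(6,0)·(6)^0 = 1·1 = 1.
  j = 1: C(6,1)·(6)^1 = 6·6 = 36.
  j = 2: C(6,2)·(6)^2 = 15·36 = 540.
  V_q(n, t) = 1 + 36 + 540 = 577.
Step 2: q^n = 7^6 = 117649.
Step 3: Hamming bound ⌊q^n / V_q(n,t)⌋ = ⌊117649/577⌋ = 203.
Step 4: Compare |C| = 127 to 203: satisfied.
The claimed |C| lies below the Hamming bound.


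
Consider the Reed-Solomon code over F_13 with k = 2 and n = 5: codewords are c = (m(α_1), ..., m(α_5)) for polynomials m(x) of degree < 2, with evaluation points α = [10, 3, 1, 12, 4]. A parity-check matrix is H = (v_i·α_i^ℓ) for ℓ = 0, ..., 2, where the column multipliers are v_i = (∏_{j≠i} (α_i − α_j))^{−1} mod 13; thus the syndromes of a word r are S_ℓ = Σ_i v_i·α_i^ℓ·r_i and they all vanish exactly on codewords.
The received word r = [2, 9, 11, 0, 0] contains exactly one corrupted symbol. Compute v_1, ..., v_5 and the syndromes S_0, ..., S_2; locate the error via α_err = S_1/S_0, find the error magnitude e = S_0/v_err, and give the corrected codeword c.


S = (5, 7, 2), error at position 5, error magnitude e = 5, c = [2, 9, 11, 0, 8].

Step 1: column multipliers v_i = (∏_{j≠i}(α_i − α_j))^{−1} mod 13.
  i = 1 (α = 10): (10−3)(10−1)(10−12)(10−4) = 7·9·(−2)·6 = −756 ≡ 11, so v_1 = 11^{−1} = 6 (mod 13).
  i = 2 (α = 3): (3−10)(3−1)(3−12)(3−4) = (−7)·2·(−9)·(−1) = −126 ≡ 4, so v_2 = 4^{−1} = 10 (mod 13).
  i = 3 (α = 1): (1−10)(1−3)(1−12)(1−4) = (−9)·(−2)·(−11)·(−3) = 594 ≡ 9, so v_3 = 9^{−1} = 3 (mod 13).
  i = 4 (α = 12): (12−10)(12−3)(12−1)(12−4) = 2·9·11·8 = 1584 ≡ 11, so v_4 = 11^{−1} = 6 (mod 13).
  i = 5 (α = 4): (4−10)(4−3)(4−1)(4−12) = (−6)·1·3·(−8) = 144 ≡ 1, so v_5 = 1^{−1} = 1 (mod 13).
  v = [6, 10, 3, 6, 1].
Step 2: syndromes of r = [2, 9, 11, 0, 0] (all sums mod 13).
  S_0 = Σ v_i r_i = 6·2 + 10·9 + 3·11 + 6·0 + 1·0 = 135 ≡ 5.
  S_1 = Σ v_i α_i r_i = 6·10·2 + 10·3·9 + 3·1·11 + 6·12·0 + 1·4·0 = 423 ≡ 7.
  α_i^2 mod 13 = [9, 9, 1, 1, 3].
  S_2 = Σ v_i α_i^2 r_i = 6·9·2 + 10·9·9 + 3·1·11 + 6·1·0 + 1·3·0 = 951 ≡ 2.
  S = (5, 7, 2) ≠ 0, so r is not a codeword (an error is present).
Step 3: locate the error. For a single error e at position i, S_ℓ = v_i·e·α_i^ℓ, so α_err = S_1/S_0.
  S_0^{−1} = 5^{−1} = 8 (mod 13), so α_err = 7·8 = 56 ≡ 4 = α_5. Error position i = 5.
  Consistency check: S_2/S_1 = 2·2 = 4 ≡ 4 = α_err ✓ (single-error assumption holds).
Step 4: error magnitude e = S_0/v_5 = S_0·∏_{j≠5}(α_5 − α_j) = 5·1 = 5 ≡ 5 (mod 13).
Step 5: correct position 5: c_5 = r_5 − e = 0 − 5 ≡ 8 (mod 13). Hence c = [2, 9, 11, 0, 8].
  Check: interpolating c through the α_i gives m(x) = 12 + 12·x (degree < 2) with m(α_i) = c_i for every i, so c is indeed a codeword.


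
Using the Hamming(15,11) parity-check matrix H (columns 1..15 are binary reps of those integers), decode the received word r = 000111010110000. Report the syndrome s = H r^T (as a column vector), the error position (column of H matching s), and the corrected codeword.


s = (1, 1, 1, 0)^T, error position = 14, corrected codeword c = 000111010110010

Compute s = H r^T mod 2 one row at a time:
  s_1 = 1 + 0 + 1 + 1 + 0 + 0 + 0 + 0 = 3 ≡ 1 (mod 2).
  s_2 = 1 + 1 + 1 + 0 + 0 + 0 + 0 + 0 = 3 ≡ 1 (mod 2).
  s_3 = 0 + 0 + 1 + 0 + 1 + 1 + 0 + 0 = 3 ≡ 1 (mod 2).
  s_4 = 0 + 0 + 1 + 0 + 0 + 1 + 0 + 0 = 2 ≡ 0 (mod 2).
s = (1, 1, 1, 0)^T — this equals column 14 of H (binary 1110), so error is at position 14.
Correct: flip bit 14 of r = 000111010110000 to get c = 000111010110010.


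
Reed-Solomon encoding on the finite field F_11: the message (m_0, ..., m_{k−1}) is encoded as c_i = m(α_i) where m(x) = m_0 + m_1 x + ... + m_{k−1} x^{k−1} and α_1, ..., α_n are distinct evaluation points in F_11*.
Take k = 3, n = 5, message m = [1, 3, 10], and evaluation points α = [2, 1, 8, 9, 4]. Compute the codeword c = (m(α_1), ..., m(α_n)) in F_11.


c = [3, 3, 5, 2, 8]

Message polynomial: m(x) = 1 + 3·x + 10·x^2 (mod 11).
For each evaluation point α_i, compute m(α_i) mod 11:
  α_1 = 2: Horner steps 10 → 1 → 3, so m(2) = 3.
  α_2 = 1: Horner steps 10 → 2 → 3, so m(1) = 3.
  α_3 = 8: Horner steps 10 → 6 → 5, so m(8) = 5.
  α_4 = 9: Horner steps 10 → 5 → 2, so m(9) = 2.
  α_5 = 4: Horner steps 10 → 10 → 8, so m(4) = 8.
Codeword c = [3, 3, 5, 2, 8] ∈ F_11^5.


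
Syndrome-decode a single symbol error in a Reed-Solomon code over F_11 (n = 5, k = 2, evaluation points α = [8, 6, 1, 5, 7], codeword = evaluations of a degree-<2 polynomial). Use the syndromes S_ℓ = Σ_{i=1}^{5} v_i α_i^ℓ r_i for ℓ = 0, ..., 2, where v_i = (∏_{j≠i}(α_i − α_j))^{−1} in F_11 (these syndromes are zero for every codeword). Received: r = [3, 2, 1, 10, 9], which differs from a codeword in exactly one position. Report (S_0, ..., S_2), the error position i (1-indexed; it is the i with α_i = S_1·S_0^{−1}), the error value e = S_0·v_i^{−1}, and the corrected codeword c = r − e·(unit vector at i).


S = (2, 1, 6), error at position 2, error magnitude e = 9, c = [3, 4, 1, 10, 9].

Step 1: column multipliers v_i = (∏_{j≠i}(α_i − α_j))^{−1} mod 11.
  i = 1 (α = 8): (8−6)(8−1)(8−5)(8−7) = 2·7·3·1 = 42 ≡ 9, so v_1 = 9^{−1} = 5 (mod 11).
  i = 2 (α = 6): (6−8)(6−1)(6−5)(6−7) = (−2)·5·1·(−1) = 10 ≡ 10, so v_2 = 10^{−1} = 10 (mod 11).
  i = 3 (α = 1): (1−8)(1−6)(1−5)(1−7) = (−7)·(−5)·(−4)·(−6) = 840 ≡ 4, so v_3 = 4^{−1} = 3 (mod 11).
  i = 4 (α = 5): (5−8)(5−6)(5−1)(5−7) = (−3)·(−1)·4·(−2) = −24 ≡ 9, so v_4 = 9^{−1} = 5 (mod 11).
  i = 5 (α = 7): (7−8)(7−6)(7−1)(7−5) = (−1)·1·6·2 = −12 ≡ 10, so v_5 = 10^{−1} = 10 (mod 11).
  v = [5, 10, 3, 5, 10].
Step 2: syndromes of r = [3, 2, 1, 10, 9] (all sums mod 11).
  S_0 = Σ v_i r_i = 5·3 + 10·2 + 3·1 + 5·10 + 10·9 = 178 ≡ 2.
  S_1 = Σ v_i α_i r_i = 5·8·3 + 10·6·2 + 3·1·1 + 5·5·10 + 10·7·9 = 1123 ≡ 1.
  α_i^2 mod 11 = [9, 3, 1, 3, 5].
  S_2 = Σ v_i α_i^2 r_i = 5·9·3 + 10·3·2 + 3·1·1 + 5·3·10 + 10·5·9 = 798 ≡ 6.
  S = (2, 1, 6) ≠ 0, so r is not a codeword (an error is present).
Step 3: locate the error. For a single error e at position i, S_ℓ = v_i·e·α_i^ℓ, so α_err = S_1/S_0.
  S_0^{−1} = 2^{−1} = 6 (mod 11), so α_err = 1·6 = 6 ≡ 6 = α_2. Error position i = 2.
  Consistency check: S_2/S_1 = 6·1 = 6 ≡ 6 = α_err ✓ (single-error assumption holds).
Step 4: error magnitude e = S_0/v_2 = S_0·∏_{j≠2}(α_2 − α_j) = 2·10 = 20 ≡ 9 (mod 11).
Step 5: correct position 2: c_2 = r_2 − e = 2 − 9 ≡ 4 (mod 11). Hence c = [3, 4, 1, 10, 9].
  Check: interpolating c through the α_i gives m(x) = 7 + 5·x (degree < 2) with m(α_i) = c_i for every i, so c is indeed a codeword.


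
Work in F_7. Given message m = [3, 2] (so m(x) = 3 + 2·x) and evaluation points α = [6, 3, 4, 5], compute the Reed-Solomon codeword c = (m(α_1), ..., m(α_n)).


c = [1, 2, 4, 6]

Message polynomial: m(x) = 3 + 2·x (mod 7).
For each evaluation point α_i, compute m(α_i) mod 7:
  α_1 = 6: Horner steps 2 → 1, so m(6) = 1.
  α_2 = 3: Horner steps 2 → 2, so m(3) = 2.
  α_3 = 4: Horner steps 2 → 4, so m(4) = 4.
  α_4 = 5: Horner steps 2 → 6, so m(5) = 6.
Codeword c = [1, 2, 4, 6] ∈ F_7^4.


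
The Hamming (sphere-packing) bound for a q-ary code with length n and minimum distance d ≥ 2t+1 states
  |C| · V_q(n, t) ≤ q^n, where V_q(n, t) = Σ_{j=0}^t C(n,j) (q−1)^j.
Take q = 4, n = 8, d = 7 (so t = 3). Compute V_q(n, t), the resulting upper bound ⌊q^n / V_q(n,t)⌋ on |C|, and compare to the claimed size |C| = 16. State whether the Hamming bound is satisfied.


V_q(n, t) = 1789, q^n = 65536, Hamming bound = 36, |C| = 16 ≤ bound (satisfied).

Step 1: Compute V_q(n, t) = Σ_{j=0}^3 C(n, j) (q−1)^j.
  j = 0: C(8,0)·(3)^0 = 1·1 = 1.
  j = 1: C(8,1)·(3)^1 = 8·3 = 24.
  j = 2: C(8,2)·(3)^2 = 28·9 = 252.
  j = 3: C(8,3)·(3)^3 = 56·27 = 1512.
  V_q(n, t) = 1 + 24 + 252 + 1512 = 1789.
Step 2: q^n = 4^8 = 65536.
Step 3: Hamming bound ⌊q^n / V_q(n,t)⌋ = ⌊65536/1789⌋ = 36.
Step 4: Compare |C| = 16 to 36: satisfied.
The claimed |C| lies below the Hamming bound.


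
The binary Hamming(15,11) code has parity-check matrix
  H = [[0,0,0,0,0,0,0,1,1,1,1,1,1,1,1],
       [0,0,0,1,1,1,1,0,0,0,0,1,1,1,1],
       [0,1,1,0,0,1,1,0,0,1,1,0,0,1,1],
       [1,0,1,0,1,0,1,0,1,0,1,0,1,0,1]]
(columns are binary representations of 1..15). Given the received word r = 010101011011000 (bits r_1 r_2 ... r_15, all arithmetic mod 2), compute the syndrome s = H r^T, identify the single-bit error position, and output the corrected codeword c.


s = (0, 1, 1, 0)^T, error position = 6, corrected codeword c = 010100011011000

Compute s = H r^T mod 2 one row at a time:
  s_1 = 1 + 1 + 0 + 1 + 1 + 0 + 0 + 0 = 4 ≡ 0 (mod 2).
  s_2 = 1 + 0 + 1 + 0 + 1 + 0 + 0 + 0 = 3 ≡ 1 (mod 2).
  s_3 = 1 + 0 + 1 + 0 + 0 + 1 + 0 + 0 = 3 ≡ 1 (mod 2).
  s_4 = 0 + 0 + 0 + 0 + 1 + 1 + 0 + 0 = 2 ≡ 0 (mod 2).
s = (0, 1, 1, 0)^T — this equals column 6 of H (binary 0110), so error is at position 6.
Correct: flip bit 6 of r = 010101011011000 to get c = 010100011011000.


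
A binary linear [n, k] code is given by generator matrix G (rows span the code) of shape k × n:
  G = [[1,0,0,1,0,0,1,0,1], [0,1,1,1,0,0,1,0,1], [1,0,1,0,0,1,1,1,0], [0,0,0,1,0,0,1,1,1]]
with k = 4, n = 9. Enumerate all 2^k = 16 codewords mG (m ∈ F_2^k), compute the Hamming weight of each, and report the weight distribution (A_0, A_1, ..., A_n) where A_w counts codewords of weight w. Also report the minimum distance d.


Weight distribution: A_0 = 1, A_2 = 1, A_3 = 3, A_4 = 5, A_5 = 4, A_6 = 1, A_7 = 1. Minimum distance d = 2.

Enumerate all 2^4 = 16 messages m ∈ F_2^4.
For each, compute codeword c = mG in F_2^9, then tally its weight.
  m = 0000 → c = 000000000, weight = 0.
  m = 1000 → c = 100100101, weight = 4.
  m = 0100 → c = 011100101, weight = 5.
  m = 1100 → c = 111000000, weight = 3.
  m = 0010 → c = 101001110, weight = 5.
  m = 1010 → c = 001101011, weight = 5.
  m = 0110 → c = 110101011, weight = 6.
  m = 1110 → c = 010001110, weight = 4.
  m = 0001 → c = 000100111, weight = 4.
  m = 1001 → c = 100000010, weight = 2.
  m = 0101 → c = 011000010, weight = 3.
  m = 1101 → c = 111100111, weight = 7.
  m = 0011 → c = 101101001, weight = 5.
  m = 1011 → c = 001001100, weight = 3.
  m = 0111 → c = 110001100, weight = 4.
  m = 1111 → c = 010101001, weight = 4.
Tally weights:
  weight 0: 1 codewords.
  weight 2: 1 codewords.
  weight 3: 3 codewords.
  weight 4: 5 codewords.
  weight 5: 4 codewords.
  weight 6: 1 codewords.
  weight 7: 1 codewords.
Minimum distance d = smallest w > 0 with A_w > 0 = 2.
Sanity: Σ A_w = 16 = 2^4 = 16 ✓.


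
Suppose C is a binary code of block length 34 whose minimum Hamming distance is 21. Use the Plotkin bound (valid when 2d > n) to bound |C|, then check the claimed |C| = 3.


Plotkin bound M ≤ 4; given |C| = 3 ≤ bound (satisfied).

Check applicability: 2d = 42, n = 34.
2d − n = 8 > 0, so Plotkin applies.
Compute d/(2d−n) = 21/8 ≈ 2.6250.
⌊d/(2d−n)⌋ = 2.
Plotkin bound: M ≤ 2·2 = 4.
Given |C| = 3, check: satisfied.
This |C| is below the Plotkin bound.


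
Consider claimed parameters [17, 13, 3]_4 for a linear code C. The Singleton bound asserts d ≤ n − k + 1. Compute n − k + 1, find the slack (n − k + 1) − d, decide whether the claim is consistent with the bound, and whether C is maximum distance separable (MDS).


Singleton RHS = n − k + 1 = 5, slack = 2, bound satisfied, not MDS.

Singleton bound: d ≤ n − k + 1.
Here n = 17, k = 13, so n − k + 1 = 5.
Given d = 3, check d ≤ 5: YES.
Slack = (n − k + 1) − d = 2.
The code is NOT MDS (slack = 2 > 0).
Description: the claimed parameters are [17, 13, 3]_4; such a code would be non-MDS.


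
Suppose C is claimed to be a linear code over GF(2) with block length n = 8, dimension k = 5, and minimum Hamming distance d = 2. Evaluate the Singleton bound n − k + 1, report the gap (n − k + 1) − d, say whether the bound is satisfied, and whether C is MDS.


Singleton RHS = n − k + 1 = 4, slack = 2, bound satisfied, not MDS.

Singleton bound: d ≤ n − k + 1.
Here n = 8, k = 5, so n − k + 1 = 4.
Given d = 2, check d ≤ 4: YES.
Slack = (n − k + 1) − d = 2.
The code is NOT MDS (slack = 2 > 0).
Description: the claimed parameters are [8, 5, 2]_2; such a code would be non-MDS.


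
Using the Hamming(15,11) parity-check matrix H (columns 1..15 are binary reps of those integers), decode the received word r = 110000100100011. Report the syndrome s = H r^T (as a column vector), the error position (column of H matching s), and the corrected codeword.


s = (1, 1, 1, 1)^T, error position = 15, corrected codeword c = 110000100100010

Compute s = H r^T mod 2 one row at a time:
  s_1 = 0 + 0 + 1 + 0 + 0 + 0 + 1 + 1 = 3 ≡ 1 (mod 2).
  s_2 = 0 + 0 + 0 + 1 + 0 + 0 + 1 + 1 = 3 ≡ 1 (mod 2).
  s_3 = 1 + 0 + 0 + 1 + 1 + 0 + 1 + 1 = 5 ≡ 1 (mod 2).
  s_4 = 1 + 0 + 0 + 1 + 0 + 0 + 0 + 1 = 3 ≡ 1 (mod 2).
s = (1, 1, 1, 1)^T — this equals column 15 of H (binary 1111), so error is at position 15.
Correct: flip bit 15 of r = 110000100100011 to get c = 110000100100010.


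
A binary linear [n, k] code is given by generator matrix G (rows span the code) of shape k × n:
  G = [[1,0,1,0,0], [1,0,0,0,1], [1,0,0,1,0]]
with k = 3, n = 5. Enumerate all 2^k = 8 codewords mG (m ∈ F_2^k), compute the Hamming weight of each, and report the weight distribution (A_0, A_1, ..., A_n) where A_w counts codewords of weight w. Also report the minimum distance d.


Weight distribution: A_0 = 1, A_2 = 6, A_4 = 1. Minimum distance d = 2.

Enumerate all 2^3 = 8 messages m ∈ F_2^3.
For each, compute codeword c = mG in F_2^5, then tally its weight.
  m = 000 → c = 00000, weight = 0.
  m = 100 → c = 10100, weight = 2.
  m = 010 → c = 10001, weight = 2.
  m = 110 → c = 00101, weight = 2.
  m = 001 → c = 10010, weight = 2.
  m = 101 → c = 00110, weight = 2.
  m = 011 → c = 00011, weight = 2.
  m = 111 → c = 10111, weight = 4.
Tally weights:
  weight 0: 1 codewords.
  weight 2: 6 codewords.
  weight 4: 1 codewords.
Minimum distance d = smallest w > 0 with A_w > 0 = 2.
Sanity: Σ A_w = 8 = 2^3 = 8 ✓.


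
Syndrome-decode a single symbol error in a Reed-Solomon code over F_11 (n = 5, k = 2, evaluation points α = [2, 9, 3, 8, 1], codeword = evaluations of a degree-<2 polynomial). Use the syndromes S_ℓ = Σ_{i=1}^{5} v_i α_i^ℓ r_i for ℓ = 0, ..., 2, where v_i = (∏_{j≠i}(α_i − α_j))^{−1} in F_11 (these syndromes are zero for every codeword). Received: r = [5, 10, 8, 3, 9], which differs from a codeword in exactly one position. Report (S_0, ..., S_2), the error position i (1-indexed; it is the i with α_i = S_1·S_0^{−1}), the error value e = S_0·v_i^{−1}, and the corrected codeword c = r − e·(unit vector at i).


S = (8, 2, 6), error at position 3, error magnitude e = 7, c = [5, 10, 1, 3, 9].

Step 1: column multipliers v_i = (∏_{j≠i}(α_i − α_j))^{−1} mod 11.
  i = 1 (α = 2): (2−9)(2−3)(2−8)(2−1) = (−7)·(−1)·(−6)·1 = −42 ≡ 2, so v_1 = 2^{−1} = 6 (mod 11).
  i = 2 (α = 9): (9−2)(9−3)(9−8)(9−1) = 7·6·1·8 = 336 ≡ 6, so v_2 = 6^{−1} = 2 (mod 11).
  i = 3 (α = 3): (3−2)(3−9)(3−8)(3−1) = 1·(−6)·(−5)·2 = 60 ≡ 5, so v_3 = 5^{−1} = 9 (mod 11).
  i = 4 (α = 8): (8−2)(8−9)(8−3)(8−1) = 6·(−1)·5·7 = −210 ≡ 10, so v_4 = 10^{−1} = 10 (mod 11).
  i = 5 (α = 1): (1−2)(1−9)(1−3)(1−8) = (−1)·(−8)·(−2)·(−7) = 112 ≡ 2, so v_5 = 2^{−1} = 6 (mod 11).
  v = [6, 2, 9, 10, 6].
Step 2: syndromes of r = [5, 10, 8, 3, 9] (all sums mod 11).
  S_0 = Σ v_i r_i = 6·5 + 2·10 + 9·8 + 10·3 + 6·9 = 206 ≡ 8.
  S_1 = Σ v_i α_i r_i = 6·2·5 + 2·9·10 + 9·3·8 + 10·8·3 + 6·1·9 = 750 ≡ 2.
  α_i^2 mod 11 = [4, 4, 9, 9, 1].
  S_2 = Σ v_i α_i^2 r_i = 6·4·5 + 2·4·10 + 9·9·8 + 10·9·3 + 6·1·9 = 1172 ≡ 6.
  S = (8, 2, 6) ≠ 0, so r is not a codeword (an error is present).
Step 3: locate the error. For a single error e at position i, S_ℓ = v_i·e·α_i^ℓ, so α_err = S_1/S_0.
  S_0^{−1} = 8^{−1} = 7 (mod 11), so α_err = 2·7 = 14 ≡ 3 = α_3. Error position i = 3.
  Consistency check: S_2/S_1 = 6·6 = 36 ≡ 3 = α_err ✓ (single-error assumption holds).
Step 4: error magnitude e = S_0/v_3 = S_0·∏_{j≠3}(α_3 − α_j) = 8·5 = 40 ≡ 7 (mod 11).
Step 5: correct position 3: c_3 = r_3 − e = 8 − 7 ≡ 1 (mod 11). Hence c = [5, 10, 1, 3, 9].
  Check: interpolating c through the α_i gives m(x) = 2 + 7·x (degree < 2) with m(α_i) = c_i for every i, so c is indeed a codeword.


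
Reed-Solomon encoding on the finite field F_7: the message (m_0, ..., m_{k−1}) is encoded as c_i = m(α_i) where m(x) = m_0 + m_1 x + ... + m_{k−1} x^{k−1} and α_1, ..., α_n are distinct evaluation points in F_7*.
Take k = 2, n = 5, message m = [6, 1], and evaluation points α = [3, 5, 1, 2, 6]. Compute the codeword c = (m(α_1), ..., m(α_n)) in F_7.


c = [2, 4, 0, 1, 5]

Message polynomial: m(x) = 6 + 1·x (mod 7).
For each evaluation point α_i, compute m(α_i) mod 7:
  α_1 = 3: Horner steps 1 → 2, so m(3) = 2.
  α_2 = 5: Horner steps 1 → 4, so m(5) = 4.
  α_3 = 1: Horner steps 1 → 0, so m(1) = 0.
  α_4 = 2: Horner steps 1 → 1, so m(2) = 1.
  α_5 = 6: Horner steps 1 → 5, so m(6) = 5.
Codeword c = [2, 4, 0, 1, 5] ∈ F_7^5.


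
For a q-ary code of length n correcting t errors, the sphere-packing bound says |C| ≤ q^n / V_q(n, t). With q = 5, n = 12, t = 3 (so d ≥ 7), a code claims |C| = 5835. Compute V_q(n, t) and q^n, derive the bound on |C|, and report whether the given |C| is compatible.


V_q(n, t) = 15185, q^n = 244140625, Hamming bound = 16077, |C| = 5835 ≤ bound (satisfied).

Step 1: Compute V_q(n, t) = Σ_{j=0}^3 C(n, j) (q−1)^j.
  j = 0: C(12,0)·(4)^0 = 1·1 = 1.
  j = 1: C(12,1)·(4)^1 = 12·4 = 48.
  j = 2: C(12,2)·(4)^2 = 66·16 = 1056.
  j = 3: C(12,3)·(4)^3 = 220·64 = 14080.
  V_q(n, t) = 1 + 48 + 1056 + 14080 = 15185.
Step 2: q^n = 5^12 = 244140625.
Step 3: Hamming bound ⌊q^n / V_q(n,t)⌋ = ⌊244140625/15185⌋ = 16077.
Step 4: Compare |C| = 5835 to 16077: satisfied.
The claimed |C| lies below the Hamming bound.


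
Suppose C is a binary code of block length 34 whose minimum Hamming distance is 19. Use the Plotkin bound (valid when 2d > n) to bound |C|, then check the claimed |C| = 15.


Plotkin bound M ≤ 8; given |C| = 15 > bound (violated).

Check applicability: 2d = 38, n = 34.
2d − n = 4 > 0, so Plotkin applies.
Compute d/(2d−n) = 19/4 ≈ 4.7500.
⌊d/(2d−n)⌋ = 4.
Plotkin bound: M ≤ 2·4 = 8.
Given |C| = 15, check: VIOLATED.
This |C| is above the Plotkin bound, so no binary code with n = 34, d = 19 and 15 codewords exists.


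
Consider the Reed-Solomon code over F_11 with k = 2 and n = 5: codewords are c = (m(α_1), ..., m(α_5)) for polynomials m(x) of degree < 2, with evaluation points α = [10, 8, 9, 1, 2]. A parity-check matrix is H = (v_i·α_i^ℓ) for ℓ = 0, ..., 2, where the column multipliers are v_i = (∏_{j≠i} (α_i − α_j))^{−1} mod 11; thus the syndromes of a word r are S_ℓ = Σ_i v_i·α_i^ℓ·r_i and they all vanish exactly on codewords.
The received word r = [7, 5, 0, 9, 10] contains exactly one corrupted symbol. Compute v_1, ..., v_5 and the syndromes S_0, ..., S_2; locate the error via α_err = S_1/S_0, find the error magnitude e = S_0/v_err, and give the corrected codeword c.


S = (6, 10, 2), error at position 3, error magnitude e = 5, c = [7, 5, 6, 9, 10].

Step 1: column multipliers v_i = (∏_{j≠i}(α_i − α_j))^{−1} mod 11.
  i = 1 (α = 10): (10−8)(10−9)(10−1)(10−2) = 2·1·9·8 = 144 ≡ 1, so v_1 = 1^{−1} = 1 (mod 11).
  i = 2 (α = 8): (8−10)(8−9)(8−1)(8−2) = (−2)·(−1)·7·6 = 84 ≡ 7, so v_2 = 7^{−1} = 8 (mod 11).
  i = 3 (α = 9): (9−10)(9−8)(9−1)(9−2) = (−1)·1·8·7 = −56 ≡ 10, so v_3 = 10^{−1} = 10 (mod 11).
  i = 4 (α = 1): (1−10)(1−8)(1−9)(1−2) = (−9)·(−7)·(−8)·(−1) = 504 ≡ 9, so v_4 = 9^{−1} = 5 (mod 11).
  i = 5 (α = 2): (2−10)(2−8)(2−9)(2−1) = (−8)·(−6)·(−7)·1 = −336 ≡ 5, so v_5 = 5^{−1} = 9 (mod 11).
  v = [1, 8, 10, 5, 9].
Step 2: syndromes of r = [7, 5, 0, 9, 10] (all sums mod 11).
  S_0 = Σ v_i r_i = 1·7 + 8·5 + 10·0 + 5·9 + 9·10 = 182 ≡ 6.
  S_1 = Σ v_i α_i r_i = 1·10·7 + 8·8·5 + 10·9·0 + 5·1·9 + 9·2·10 = 615 ≡ 10.
  α_i^2 mod 11 = [1, 9, 4, 1, 4].
  S_2 = Σ v_i α_i^2 r_i = 1·1·7 + 8·9·5 + 10·4·0 + 5·1·9 + 9·4·10 = 772 ≡ 2.
  S = (6, 10, 2) ≠ 0, so r is not a codeword (an error is present).
Step 3: locate the error. For a single error e at position i, S_ℓ = v_i·e·α_i^ℓ, so α_err = S_1/S_0.
  S_0^{−1} = 6^{−1} = 2 (mod 11), so α_err = 10·2 = 20 ≡ 9 = α_3. Error position i = 3.
  Consistency check: S_2/S_1 = 2·10 = 20 ≡ 9 = α_err ✓ (single-error assumption holds).
Step 4: error magnitude e = S_0/v_3 = S_0·∏_{j≠3}(α_3 − α_j) = 6·10 = 60 ≡ 5 (mod 11).
Step 5: correct position 3: c_3 = r_3 − e = 0 − 5 ≡ 6 (mod 11). Hence c = [7, 5, 6, 9, 10].
  Check: interpolating c through the α_i gives m(x) = 8 + 1·x (degree < 2) with m(α_i) = c_i for every i, so c is indeed a codeword.


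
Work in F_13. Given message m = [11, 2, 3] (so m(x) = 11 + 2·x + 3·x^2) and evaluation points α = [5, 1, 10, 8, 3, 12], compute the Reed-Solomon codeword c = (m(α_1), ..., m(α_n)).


c = [5, 3, 6, 11, 5, 12]

Message polynomial: m(x) = 11 + 2·x + 3·x^2 (mod 13).
For each evaluation point α_i, compute m(α_i) mod 13:
  α_1 = 5: Horner steps 3 → 4 → 5, so m(5) = 5.
  α_2 = 1: Horner steps 3 → 5 → 3, so m(1) = 3.
  α_3 = 10: Horner steps 3 → 6 → 6, so m(10) = 6.
  α_4 = 8: Horner steps 3 → 0 → 11, so m(8) = 11.
  α_5 = 3: Horner steps 3 → 11 → 5, so m(3) = 5.
  α_6 = 12: Horner steps 3 → 12 → 12, so m(12) = 12.
Codeword c = [5, 3, 6, 11, 5, 12] ∈ F_13^6.


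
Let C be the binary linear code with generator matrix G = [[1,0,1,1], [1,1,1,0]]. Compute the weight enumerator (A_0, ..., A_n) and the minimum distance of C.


Weight distribution: A_0 = 1, A_2 = 1, A_3 = 2. Minimum distance d = 2.

Enumerate all 2^2 = 4 messages m ∈ F_2^2.
For each, compute codeword c = mG in F_2^4, then tally its weight.
  m = 00 → c = 0000, weight = 0.
  m = 10 → c = 1011, weight = 3.
  m = 01 → c = 1110, weight = 3.
  m = 11 → c = 0101, weight = 2.
Tally weights:
  weight 0: 1 codewords.
  weight 2: 1 codewords.
  weight 3: 2 codewords.
Minimum distance d = smallest w > 0 with A_w > 0 = 2.
Sanity: Σ A_w = 4 = 2^2 = 4 ✓.
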